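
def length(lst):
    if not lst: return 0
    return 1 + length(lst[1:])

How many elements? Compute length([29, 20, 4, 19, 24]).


length([29, 20, 4, 19, 24]) = 1 + length([20, 4, 19, 24])
length([20, 4, 19, 24]) = 1 + length([4, 19, 24])
length([4, 19, 24]) = 1 + length([19, 24])
length([19, 24]) = 1 + length([24])
length([24]) = 1 + length([])
length([]) = 0  (base case)
Unwinding: 1 + 1 + 1 + 1 + 1 + 0 = 5

5


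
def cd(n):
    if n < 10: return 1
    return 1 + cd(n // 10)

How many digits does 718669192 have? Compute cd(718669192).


cd(718669192) = 1 + cd(71866919)
cd(71866919) = 1 + cd(7186691)
cd(7186691) = 1 + cd(718669)
cd(718669) = 1 + cd(71866)
cd(71866) = 1 + cd(7186)
cd(7186) = 1 + cd(718)
cd(718) = 1 + cd(71)
cd(71) = 1 + cd(7)
cd(7) = 1  (base case: 7 < 10)
Unwinding: 1 + 1 + 1 + 1 + 1 + 1 + 1 + 1 + 1 = 9

9


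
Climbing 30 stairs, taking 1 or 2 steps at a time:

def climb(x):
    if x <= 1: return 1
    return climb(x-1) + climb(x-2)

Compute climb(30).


Building up from base cases:
climb(0) = 1
climb(1) = 1
climb(2) = climb(1) + climb(0) = 1 + 1 = 2
climb(3) = climb(2) + climb(1) = 2 + 1 = 3
climb(4) = climb(3) + climb(2) = 3 + 2 = 5
climb(5) = climb(4) + climb(3) = 5 + 3 = 8
climb(6) = climb(5) + climb(4) = 8 + 5 = 13
climb(7) = climb(6) + climb(5) = 13 + 8 = 21
climb(8) = climb(7) + climb(6) = 21 + 13 = 34
climb(9) = climb(8) + climb(7) = 34 + 21 = 55
climb(10) = climb(9) + climb(8) = 55 + 34 = 89
climb(11) = climb(10) + climb(9) = 89 + 55 = 144
climb(12) = climb(11) + climb(10) = 144 + 89 = 233
climb(13) = climb(12) + climb(11) = 233 + 144 = 377
climb(14) = climb(13) + climb(12) = 377 + 233 = 610
climb(15) = climb(14) + climb(13) = 610 + 377 = 987
climb(16) = climb(15) + climb(14) = 987 + 610 = 1597
climb(17) = climb(16) + climb(15) = 1597 + 987 = 2584
climb(18) = climb(17) + climb(16) = 2584 + 1597 = 4181
climb(19) = climb(18) + climb(17) = 4181 + 2584 = 6765
climb(20) = climb(19) + climb(18) = 6765 + 4181 = 10946
climb(21) = climb(20) + climb(19) = 10946 + 6765 = 17711
climb(22) = climb(21) + climb(20) = 17711 + 10946 = 28657
climb(23) = climb(22) + climb(21) = 28657 + 17711 = 46368
climb(24) = climb(23) + climb(22) = 46368 + 28657 = 75025
climb(25) = climb(24) + climb(23) = 75025 + 46368 = 121393
climb(26) = climb(25) + climb(24) = 121393 + 75025 = 196418
climb(27) = climb(26) + climb(25) = 196418 + 121393 = 317811
climb(28) = climb(27) + climb(26) = 317811 + 196418 = 514229
climb(29) = climb(28) + climb(27) = 514229 + 317811 = 832040
climb(30) = climb(29) + climb(28) = 832040 + 514229 = 1346269

1346269


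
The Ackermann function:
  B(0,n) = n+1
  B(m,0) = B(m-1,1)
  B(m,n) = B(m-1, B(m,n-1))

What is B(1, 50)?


B(1, 50) = B(0, B(1, 49))
  B(1, 49) = B(0, B(1, 48))
    B(1, 48) = B(0, B(1, 47))
      B(1, 47) = B(0, B(1, 46))
        B(1, 46) = B(0, B(1, 45))
          B(1, 45) = B(0, B(1, 44))
          B(1, 44) = B(0, B(1, 43))
          B(1, 43) = B(0, B(1, 42))
          B(1, 42) = B(0, B(1, 41))
          B(1, 41) = B(0, B(1, 40))
          B(1, 40) = B(0, B(1, 39))
          B(1, 39) = B(0, B(1, 38))
          B(1, 38) = B(0, B(1, 37))
          B(1, 37) = B(0, B(1, 36))
          B(1, 36) = B(0, B(1, 35))
          B(1, 35) = B(0, B(1, 34))
          B(1, 34) = B(0, B(1, 33))
          B(1, 33) = B(0, B(1, 32))
          B(1, 32) = B(0, B(1, 31))
          B(1, 31) = B(0, B(1, 30))
          B(1, 30) = B(0, B(1, 29))
          B(1, 29) = B(0, B(1, 28))
          B(1, 28) = B(0, B(1, 27))
          B(1, 27) = B(0, B(1, 26))
          B(1, 26) = B(0, B(1, 25))
... (trace truncated)
Result: B(1, 50) = 52

52


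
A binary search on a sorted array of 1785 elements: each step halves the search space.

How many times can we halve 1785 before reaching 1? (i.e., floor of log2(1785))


1785 / 2 = 892
892 / 2 = 446
446 / 2 = 223
223 / 2 = 111
111 / 2 = 55
55 / 2 = 27
27 / 2 = 13
13 / 2 = 6
6 / 2 = 3
3 / 2 = 1
Reached 1 after 10 halvings

10


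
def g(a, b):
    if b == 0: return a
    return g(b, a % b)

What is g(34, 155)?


g(34, 155) = g(155, 34)
g(155, 34) = g(34, 19)
g(34, 19) = g(19, 15)
g(19, 15) = g(15, 4)
g(15, 4) = g(4, 3)
g(4, 3) = g(3, 1)
g(3, 1) = g(1, 0)
g(1, 0) = 1  (base case)

1


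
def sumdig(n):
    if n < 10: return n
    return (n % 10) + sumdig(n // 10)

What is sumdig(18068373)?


sumdig(18068373) = 3 + sumdig(1806837)
sumdig(1806837) = 7 + sumdig(180683)
sumdig(180683) = 3 + sumdig(18068)
sumdig(18068) = 8 + sumdig(1806)
sumdig(1806) = 6 + sumdig(180)
sumdig(180) = 0 + sumdig(18)
sumdig(18) = 8 + sumdig(1)
sumdig(1) = 1  (base case)
Total: 3 + 7 + 3 + 8 + 6 + 0 + 8 + 1 = 36

36


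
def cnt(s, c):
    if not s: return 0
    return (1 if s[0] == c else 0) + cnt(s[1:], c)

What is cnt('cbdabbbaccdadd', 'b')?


s[0]='c' != 'b' -> 0
s[0]='b' == 'b' -> 1
s[0]='d' != 'b' -> 0
s[0]='a' != 'b' -> 0
s[0]='b' == 'b' -> 1
s[0]='b' == 'b' -> 1
s[0]='b' == 'b' -> 1
s[0]='a' != 'b' -> 0
s[0]='c' != 'b' -> 0
s[0]='c' != 'b' -> 0
s[0]='d' != 'b' -> 0
s[0]='a' != 'b' -> 0
s[0]='d' != 'b' -> 0
s[0]='d' != 'b' -> 0
Sum: 0 + 1 + 0 + 0 + 1 + 1 + 1 + 0 + 0 + 0 + 0 + 0 + 0 + 0 = 4

4


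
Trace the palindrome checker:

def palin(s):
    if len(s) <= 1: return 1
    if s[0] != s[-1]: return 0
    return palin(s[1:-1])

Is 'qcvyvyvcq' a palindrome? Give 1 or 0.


palin('qcvyvyvcq'): s[0]='q' == s[-1]='q' -> check palin('cvyvyvc')
palin('cvyvyvc'): s[0]='c' == s[-1]='c' -> check palin('vyvyv')
palin('vyvyv'): s[0]='v' == s[-1]='v' -> check palin('yvy')
palin('yvy'): s[0]='y' == s[-1]='y' -> check palin('v')
palin('v'): len <= 1 -> return 1  (base case)
Result: 1 (palindrome)

1


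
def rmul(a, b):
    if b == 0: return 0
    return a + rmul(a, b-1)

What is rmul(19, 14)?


rmul(19, 14) = 19 + rmul(19, 13)
rmul(19, 13) = 19 + rmul(19, 12)
rmul(19, 12) = 19 + rmul(19, 11)
rmul(19, 11) = 19 + rmul(19, 10)
rmul(19, 10) = 19 + rmul(19, 9)
rmul(19, 9) = 19 + rmul(19, 8)
rmul(19, 8) = 19 + rmul(19, 7)
rmul(19, 7) = 19 + rmul(19, 6)
rmul(19, 6) = 19 + rmul(19, 5)
rmul(19, 5) = 19 + rmul(19, 4)
rmul(19, 4) = 19 + rmul(19, 3)
rmul(19, 3) = 19 + rmul(19, 2)
rmul(19, 2) = 19 + rmul(19, 1)
rmul(19, 1) = 19 + rmul(19, 0)
rmul(19, 0) = 0  (base case)
Total: 19 + 19 + 19 + 19 + 19 + 19 + 19 + 19 + 19 + 19 + 19 + 19 + 19 + 19 + 0 = 266

266


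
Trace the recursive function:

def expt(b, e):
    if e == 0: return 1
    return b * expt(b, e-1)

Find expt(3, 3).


expt(3, 3)
= 3 * expt(3, 2)
= 3 * 3 * expt(3, 1)
= 3 * 3 * 3 * expt(3, 0)
= 3 * 3 * 3 * 1
= 27

27


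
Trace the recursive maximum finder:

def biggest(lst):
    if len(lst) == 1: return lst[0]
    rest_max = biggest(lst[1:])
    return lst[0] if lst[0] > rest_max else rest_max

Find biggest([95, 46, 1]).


biggest([95, 46, 1]): compare 95 with biggest([46, 1])
biggest([46, 1]): compare 46 with biggest([1])
biggest([1]) = 1  (base case)
Compare 46 with 1 -> 46
Compare 95 with 46 -> 95

95


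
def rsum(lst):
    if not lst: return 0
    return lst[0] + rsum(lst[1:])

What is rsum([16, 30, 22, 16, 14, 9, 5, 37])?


rsum([16, 30, 22, 16, 14, 9, 5, 37]) = 16 + rsum([30, 22, 16, 14, 9, 5, 37])
rsum([30, 22, 16, 14, 9, 5, 37]) = 30 + rsum([22, 16, 14, 9, 5, 37])
rsum([22, 16, 14, 9, 5, 37]) = 22 + rsum([16, 14, 9, 5, 37])
rsum([16, 14, 9, 5, 37]) = 16 + rsum([14, 9, 5, 37])
rsum([14, 9, 5, 37]) = 14 + rsum([9, 5, 37])
rsum([9, 5, 37]) = 9 + rsum([5, 37])
rsum([5, 37]) = 5 + rsum([37])
rsum([37]) = 37 + rsum([])
rsum([]) = 0  (base case)
Total: 16 + 30 + 22 + 16 + 14 + 9 + 5 + 37 + 0 = 149

149


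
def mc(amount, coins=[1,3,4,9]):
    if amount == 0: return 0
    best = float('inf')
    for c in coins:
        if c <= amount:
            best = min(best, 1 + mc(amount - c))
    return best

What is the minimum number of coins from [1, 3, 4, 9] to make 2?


Building up with DP:
mc(0) = 0
mc(1) = min(1+mc(0)=1+0=1) = 1
mc(2) = min(1+mc(1)=1+1=2) = 2

2


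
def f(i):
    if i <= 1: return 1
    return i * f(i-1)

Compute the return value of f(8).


f(8)
= 8 * f(7)
= 8 * 7 * f(6)
= 8 * 7 * 6 * f(5)
= 8 * 7 * 6 * 5 * f(4)
= 8 * 7 * 6 * 5 * 4 * f(3)
= 8 * 7 * 6 * 5 * 4 * 3 * f(2)
= 8 * 7 * 6 * 5 * 4 * 3 * 2 * f(1)
= 8 * 7 * 6 * 5 * 4 * 3 * 2 * 1
= 40320

40320


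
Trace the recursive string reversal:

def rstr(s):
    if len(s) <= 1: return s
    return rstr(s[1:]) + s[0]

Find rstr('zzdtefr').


rstr('zzdtefr') = rstr('zdtefr') + 'z'
rstr('zdtefr') = rstr('dtefr') + 'z'
rstr('dtefr') = rstr('tefr') + 'd'
rstr('tefr') = rstr('efr') + 't'
rstr('efr') = rstr('fr') + 'e'
rstr('fr') = rstr('r') + 'f'
rstr('r') = 'r'  (base case)
Concatenating: 'r' + 'f' + 'e' + 't' + 'd' + 'z' + 'z' = 'rfetdzz'

rfetdzz


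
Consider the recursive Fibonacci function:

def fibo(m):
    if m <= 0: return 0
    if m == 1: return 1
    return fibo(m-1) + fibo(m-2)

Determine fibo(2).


Computing fibo(2) bottom-up:
fibo(0) = 0
fibo(1) = 1
fibo(2) = fibo(1) + fibo(0) = 1 + 0 = 1

1


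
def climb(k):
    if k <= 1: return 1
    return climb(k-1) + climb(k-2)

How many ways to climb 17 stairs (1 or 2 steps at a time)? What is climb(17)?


Building up from base cases:
climb(0) = 1
climb(1) = 1
climb(2) = climb(1) + climb(0) = 1 + 1 = 2
climb(3) = climb(2) + climb(1) = 2 + 1 = 3
climb(4) = climb(3) + climb(2) = 3 + 2 = 5
climb(5) = climb(4) + climb(3) = 5 + 3 = 8
climb(6) = climb(5) + climb(4) = 8 + 5 = 13
climb(7) = climb(6) + climb(5) = 13 + 8 = 21
climb(8) = climb(7) + climb(6) = 21 + 13 = 34
climb(9) = climb(8) + climb(7) = 34 + 21 = 55
climb(10) = climb(9) + climb(8) = 55 + 34 = 89
climb(11) = climb(10) + climb(9) = 89 + 55 = 144
climb(12) = climb(11) + climb(10) = 144 + 89 = 233
climb(13) = climb(12) + climb(11) = 233 + 144 = 377
climb(14) = climb(13) + climb(12) = 377 + 233 = 610
climb(15) = climb(14) + climb(13) = 610 + 377 = 987
climb(16) = climb(15) + climb(14) = 987 + 610 = 1597
climb(17) = climb(16) + climb(15) = 1597 + 987 = 2584

2584


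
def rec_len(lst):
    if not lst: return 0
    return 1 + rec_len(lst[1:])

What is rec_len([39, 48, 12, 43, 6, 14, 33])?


rec_len([39, 48, 12, 43, 6, 14, 33]) = 1 + rec_len([48, 12, 43, 6, 14, 33])
rec_len([48, 12, 43, 6, 14, 33]) = 1 + rec_len([12, 43, 6, 14, 33])
rec_len([12, 43, 6, 14, 33]) = 1 + rec_len([43, 6, 14, 33])
rec_len([43, 6, 14, 33]) = 1 + rec_len([6, 14, 33])
rec_len([6, 14, 33]) = 1 + rec_len([14, 33])
rec_len([14, 33]) = 1 + rec_len([33])
rec_len([33]) = 1 + rec_len([])
rec_len([]) = 0  (base case)
Unwinding: 1 + 1 + 1 + 1 + 1 + 1 + 1 + 0 = 7

7


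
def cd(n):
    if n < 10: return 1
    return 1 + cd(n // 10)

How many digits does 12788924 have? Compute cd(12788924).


cd(12788924) = 1 + cd(1278892)
cd(1278892) = 1 + cd(127889)
cd(127889) = 1 + cd(12788)
cd(12788) = 1 + cd(1278)
cd(1278) = 1 + cd(127)
cd(127) = 1 + cd(12)
cd(12) = 1 + cd(1)
cd(1) = 1  (base case: 1 < 10)
Unwinding: 1 + 1 + 1 + 1 + 1 + 1 + 1 + 1 = 8

8


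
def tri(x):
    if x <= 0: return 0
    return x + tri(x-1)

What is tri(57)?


tri(57)
= 57 + 56 + 55 + 54 + 53 + 52 + 51 + 50 + 49 + 48 + 47 + 46 + 45 + 44 + 43 + 42 + 41 + 40 + 39 + 38 + 37 + 36 + 35 + 34 + 33 + 32 + 31 + 30 + 29 + 28 + 27 + 26 + 25 + 24 + 23 + 22 + 21 + 20 + 19 + 18 + 17 + 16 + 15 + 14 + 13 + 12 + 11 + 10 + 9 + 8 + 7 + 6 + 5 + 4 + 3 + 2 + 1 + tri(0)
= 57 + 56 + 55 + 54 + 53 + 52 + 51 + 50 + 49 + 48 + 47 + 46 + 45 + 44 + 43 + 42 + 41 + 40 + 39 + 38 + 37 + 36 + 35 + 34 + 33 + 32 + 31 + 30 + 29 + 28 + 27 + 26 + 25 + 24 + 23 + 22 + 21 + 20 + 19 + 18 + 17 + 16 + 15 + 14 + 13 + 12 + 11 + 10 + 9 + 8 + 7 + 6 + 5 + 4 + 3 + 2 + 1 + 0
= 1653

1653


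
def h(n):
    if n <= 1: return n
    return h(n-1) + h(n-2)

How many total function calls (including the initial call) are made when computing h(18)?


Let C(n) = total calls for h(n)
C(0) = 1, C(1) = 1
C(2) = 1 + C(1) + C(0) = 1 + 1 + 1 = 3
C(3) = 1 + C(2) + C(1) = 1 + 3 + 1 = 5
C(4) = 1 + C(3) + C(2) = 1 + 5 + 3 = 9
C(5) = 1 + C(4) + C(3) = 1 + 9 + 5 = 15
C(6) = 1 + C(5) + C(4) = 1 + 15 + 9 = 25
C(7) = 1 + C(6) + C(5) = 1 + 25 + 15 = 41
C(8) = 1 + C(7) + C(6) = 1 + 41 + 25 = 67
C(9) = 1 + C(8) + C(7) = 1 + 67 + 41 = 109
C(10) = 1 + C(9) + C(8) = 1 + 109 + 67 = 177
C(11) = 1 + C(10) + C(9) = 1 + 177 + 109 = 287
C(12) = 1 + C(11) + C(10) = 1 + 287 + 177 = 465
C(13) = 1 + C(12) + C(11) = 1 + 465 + 287 = 753
C(14) = 1 + C(13) + C(12) = 1 + 753 + 465 = 1219
C(15) = 1 + C(14) + C(13) = 1 + 1219 + 753 = 1973
C(16) = 1 + C(15) + C(14) = 1 + 1973 + 1219 = 3193
C(17) = 1 + C(16) + C(15) = 1 + 3193 + 1973 = 5167
C(18) = 1 + C(17) + C(16) = 1 + 5167 + 3193 = 8361

8361


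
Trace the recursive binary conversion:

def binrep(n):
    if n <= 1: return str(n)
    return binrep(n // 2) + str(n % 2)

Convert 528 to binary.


binrep(528) = binrep(264) + '0'
binrep(264) = binrep(132) + '0'
binrep(132) = binrep(66) + '0'
binrep(66) = binrep(33) + '0'
binrep(33) = binrep(16) + '1'
binrep(16) = binrep(8) + '0'
binrep(8) = binrep(4) + '0'
binrep(4) = binrep(2) + '0'
binrep(2) = binrep(1) + '0'
binrep(1) = '1'  (base case)
Concatenating: '1' + '0' + '0' + '0' + '0' + '1' + '0' + '0' + '0' + '0' = '1000010000'

1000010000


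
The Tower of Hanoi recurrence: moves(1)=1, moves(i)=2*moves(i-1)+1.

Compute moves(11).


moves(11) = 2 * moves(10) + 1
moves(10) = 2 * moves(9) + 1
moves(9) = 2 * moves(8) + 1
moves(8) = 2 * moves(7) + 1
moves(7) = 2 * moves(6) + 1
moves(6) = 2 * moves(5) + 1
moves(5) = 2 * moves(4) + 1
moves(4) = 2 * moves(3) + 1
moves(3) = 2 * moves(2) + 1
moves(2) = 2 * moves(1) + 1
moves(1) = 1  (base case)
moves(2) = 2 * 1 + 1 = 3
moves(3) = 2 * 3 + 1 = 7
moves(4) = 2 * 7 + 1 = 15
moves(5) = 2 * 15 + 1 = 31
moves(6) = 2 * 31 + 1 = 63
moves(7) = 2 * 63 + 1 = 127
moves(8) = 2 * 127 + 1 = 255
moves(9) = 2 * 255 + 1 = 511
moves(10) = 2 * 511 + 1 = 1023
moves(11) = 2 * 1023 + 1 = 2047

2047


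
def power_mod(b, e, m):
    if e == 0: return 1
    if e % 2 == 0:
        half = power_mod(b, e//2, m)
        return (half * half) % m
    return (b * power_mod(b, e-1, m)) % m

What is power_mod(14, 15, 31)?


power_mod(14, 15, 31): e is odd, compute power_mod(14, 14, 31)
  power_mod(14, 14, 31): e is even, compute power_mod(14, 7, 31)
    power_mod(14, 7, 31): e is odd, compute power_mod(14, 6, 31)
      power_mod(14, 6, 31): e is even, compute power_mod(14, 3, 31)
        power_mod(14, 3, 31): e is odd, compute power_mod(14, 2, 31)
          power_mod(14, 2, 31): e is even, compute power_mod(14, 1, 31)
          power_mod(14, 1, 31): e is odd, compute power_mod(14, 0, 31)
          power_mod(14, 0, 31) = 1
          (14 * 1) % 31 = 14
          half=14, (14*14) % 31 = 10
        (14 * 10) % 31 = 16
      half=16, (16*16) % 31 = 8
    (14 * 8) % 31 = 19
  half=19, (19*19) % 31 = 20
(14 * 20) % 31 = 1

1


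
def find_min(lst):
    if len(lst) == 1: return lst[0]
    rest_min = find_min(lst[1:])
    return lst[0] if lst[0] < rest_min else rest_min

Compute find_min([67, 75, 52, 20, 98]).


find_min([67, 75, 52, 20, 98]): compare 67 with find_min([75, 52, 20, 98])
find_min([75, 52, 20, 98]): compare 75 with find_min([52, 20, 98])
find_min([52, 20, 98]): compare 52 with find_min([20, 98])
find_min([20, 98]): compare 20 with find_min([98])
find_min([98]) = 98  (base case)
Compare 20 with 98 -> 20
Compare 52 with 20 -> 20
Compare 75 with 20 -> 20
Compare 67 with 20 -> 20

20


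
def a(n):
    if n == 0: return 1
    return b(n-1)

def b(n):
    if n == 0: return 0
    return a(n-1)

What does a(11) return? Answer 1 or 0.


a(11) = b(10)
b(10) = a(9)
a(9) = b(8)
b(8) = a(7)
a(7) = b(6)
b(6) = a(5)
a(5) = b(4)
b(4) = a(3)
a(3) = b(2)
b(2) = a(1)
a(1) = b(0)
b(0) = 0  (base case)
Result: 0

0


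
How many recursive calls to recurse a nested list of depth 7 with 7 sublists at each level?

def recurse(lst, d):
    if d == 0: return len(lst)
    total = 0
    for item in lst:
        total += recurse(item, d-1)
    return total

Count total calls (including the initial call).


At depth 0 (root): 1 call
At depth 1: each of 1 parents calls recurse on 7 children = 7 calls
At depth 2: each of 7 parents calls recurse on 7 children = 49 calls
At depth 3: each of 49 parents calls recurse on 7 children = 343 calls
At depth 4: each of 343 parents calls recurse on 7 children = 2401 calls
At depth 5: each of 2401 parents calls recurse on 7 children = 16807 calls
At depth 6: each of 16807 parents calls recurse on 7 children = 117649 calls
At depth 7: each of 117649 parents calls recurse on 7 children = 823543 calls
Total: 1 + 7 + 49 + 343 + 2401 + 16807 + 117649 + 823543 = 960800

960800


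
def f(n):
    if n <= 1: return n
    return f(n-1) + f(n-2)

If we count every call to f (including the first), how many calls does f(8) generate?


Let C(n) = total calls for f(n)
C(0) = 1, C(1) = 1
C(2) = 1 + C(1) + C(0) = 1 + 1 + 1 = 3
C(3) = 1 + C(2) + C(1) = 1 + 3 + 1 = 5
C(4) = 1 + C(3) + C(2) = 1 + 5 + 3 = 9
C(5) = 1 + C(4) + C(3) = 1 + 9 + 5 = 15
C(6) = 1 + C(5) + C(4) = 1 + 15 + 9 = 25
C(7) = 1 + C(6) + C(5) = 1 + 25 + 15 = 41
C(8) = 1 + C(7) + C(6) = 1 + 41 + 25 = 67

67


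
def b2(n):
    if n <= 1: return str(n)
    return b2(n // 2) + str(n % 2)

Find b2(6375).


b2(6375) = b2(3187) + '1'
b2(3187) = b2(1593) + '1'
b2(1593) = b2(796) + '1'
b2(796) = b2(398) + '0'
b2(398) = b2(199) + '0'
b2(199) = b2(99) + '1'
b2(99) = b2(49) + '1'
b2(49) = b2(24) + '1'
b2(24) = b2(12) + '0'
b2(12) = b2(6) + '0'
b2(6) = b2(3) + '0'
b2(3) = b2(1) + '1'
b2(1) = '1'  (base case)
Concatenating: '1' + '1' + '0' + '0' + '0' + '1' + '1' + '1' + '0' + '0' + '1' + '1' + '1' = '1100011100111'

1100011100111


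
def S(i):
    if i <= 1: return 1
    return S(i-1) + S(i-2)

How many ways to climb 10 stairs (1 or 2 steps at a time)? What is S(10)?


Building up from base cases:
S(0) = 1
S(1) = 1
S(2) = S(1) + S(0) = 1 + 1 = 2
S(3) = S(2) + S(1) = 2 + 1 = 3
S(4) = S(3) + S(2) = 3 + 2 = 5
S(5) = S(4) + S(3) = 5 + 3 = 8
S(6) = S(5) + S(4) = 8 + 5 = 13
S(7) = S(6) + S(5) = 13 + 8 = 21
S(8) = S(7) + S(6) = 21 + 13 = 34
S(9) = S(8) + S(7) = 34 + 21 = 55
S(10) = S(9) + S(8) = 55 + 34 = 89

89


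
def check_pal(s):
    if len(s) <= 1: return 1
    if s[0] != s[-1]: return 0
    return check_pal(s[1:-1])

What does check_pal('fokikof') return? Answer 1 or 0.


check_pal('fokikof'): s[0]='f' == s[-1]='f' -> check check_pal('okiko')
check_pal('okiko'): s[0]='o' == s[-1]='o' -> check check_pal('kik')
check_pal('kik'): s[0]='k' == s[-1]='k' -> check check_pal('i')
check_pal('i'): len <= 1 -> return 1  (base case)
Result: 1 (palindrome)

1


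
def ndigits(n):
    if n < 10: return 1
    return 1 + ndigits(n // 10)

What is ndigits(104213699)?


ndigits(104213699) = 1 + ndigits(10421369)
ndigits(10421369) = 1 + ndigits(1042136)
ndigits(1042136) = 1 + ndigits(104213)
ndigits(104213) = 1 + ndigits(10421)
ndigits(10421) = 1 + ndigits(1042)
ndigits(1042) = 1 + ndigits(104)
ndigits(104) = 1 + ndigits(10)
ndigits(10) = 1 + ndigits(1)
ndigits(1) = 1  (base case: 1 < 10)
Unwinding: 1 + 1 + 1 + 1 + 1 + 1 + 1 + 1 + 1 = 9

9


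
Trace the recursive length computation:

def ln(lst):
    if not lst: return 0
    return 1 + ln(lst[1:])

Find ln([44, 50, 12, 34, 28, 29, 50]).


ln([44, 50, 12, 34, 28, 29, 50]) = 1 + ln([50, 12, 34, 28, 29, 50])
ln([50, 12, 34, 28, 29, 50]) = 1 + ln([12, 34, 28, 29, 50])
ln([12, 34, 28, 29, 50]) = 1 + ln([34, 28, 29, 50])
ln([34, 28, 29, 50]) = 1 + ln([28, 29, 50])
ln([28, 29, 50]) = 1 + ln([29, 50])
ln([29, 50]) = 1 + ln([50])
ln([50]) = 1 + ln([])
ln([]) = 0  (base case)
Unwinding: 1 + 1 + 1 + 1 + 1 + 1 + 1 + 0 = 7

7


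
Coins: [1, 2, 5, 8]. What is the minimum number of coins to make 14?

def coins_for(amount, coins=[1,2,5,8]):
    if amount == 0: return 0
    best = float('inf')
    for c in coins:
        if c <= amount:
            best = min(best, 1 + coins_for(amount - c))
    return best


Building up with DP:
coins_for(0) = 0
coins_for(1) = min(1+coins_for(0)=1+0=1) = 1
coins_for(2) = min(1+coins_for(1)=1+1=2, 1+coins_for(0)=1+0=1) = 1
coins_for(3) = min(1+coins_for(2)=1+1=2, 1+coins_for(1)=1+1=2) = 2
coins_for(4) = min(1+coins_for(3)=1+2=3, 1+coins_for(2)=1+1=2) = 2
coins_for(5) = min(1+coins_for(4)=1+2=3, 1+coins_for(3)=1+2=3, 1+coins_for(0)=1+0=1) = 1
coins_for(6) = min(1+coins_for(5)=1+1=2, 1+coins_for(4)=1+2=3, 1+coins_for(1)=1+1=2) = 2
coins_for(7) = min(1+coins_for(6)=1+2=3, 1+coins_for(5)=1+1=2, 1+coins_for(2)=1+1=2) = 2
coins_for(8) = min(1+coins_for(7)=1+2=3, 1+coins_for(6)=1+2=3, 1+coins_for(3)=1+2=3, 1+coins_for(0)=1+0=1) = 1
coins_for(9) = min(1+coins_for(8)=1+1=2, 1+coins_for(7)=1+2=3, 1+coins_for(4)=1+2=3, 1+coins_for(1)=1+1=2) = 2
coins_for(10) = min(1+coins_for(9)=1+2=3, 1+coins_for(8)=1+1=2, 1+coins_for(5)=1+1=2, 1+coins_for(2)=1+1=2) = 2
coins_for(11) = min(1+coins_for(10)=1+2=3, 1+coins_for(9)=1+2=3, 1+coins_for(6)=1+2=3, 1+coins_for(3)=1+2=3) = 3
coins_for(12) = min(1+coins_for(11)=1+3=4, 1+coins_for(10)=1+2=3, 1+coins_for(7)=1+2=3, 1+coins_for(4)=1+2=3) = 3
coins_for(13) = min(1+coins_for(12)=1+3=4, 1+coins_for(11)=1+3=4, 1+coins_for(8)=1+1=2, 1+coins_for(5)=1+1=2) = 2
coins_for(14) = min(1+coins_for(13)=1+2=3, 1+coins_for(12)=1+3=4, 1+coins_for(9)=1+2=3, 1+coins_for(6)=1+2=3) = 3

3


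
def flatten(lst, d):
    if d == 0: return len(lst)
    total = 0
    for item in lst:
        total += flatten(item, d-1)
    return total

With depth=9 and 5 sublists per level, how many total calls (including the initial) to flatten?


At depth 0 (root): 1 call
At depth 1: each of 1 parents calls flatten on 5 children = 5 calls
At depth 2: each of 5 parents calls flatten on 5 children = 25 calls
At depth 3: each of 25 parents calls flatten on 5 children = 125 calls
At depth 4: each of 125 parents calls flatten on 5 children = 625 calls
At depth 5: each of 625 parents calls flatten on 5 children = 3125 calls
At depth 6: each of 3125 parents calls flatten on 5 children = 15625 calls
At depth 7: each of 15625 parents calls flatten on 5 children = 78125 calls
At depth 8: each of 78125 parents calls flatten on 5 children = 390625 calls
At depth 9: each of 390625 parents calls flatten on 5 children = 1953125 calls
Total: 1 + 5 + 25 + 125 + 625 + 3125 + 15625 + 78125 + 390625 + 1953125 = 2441406

2441406


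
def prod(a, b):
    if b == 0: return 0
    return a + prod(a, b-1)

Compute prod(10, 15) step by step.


prod(10, 15) = 10 + prod(10, 14)
prod(10, 14) = 10 + prod(10, 13)
prod(10, 13) = 10 + prod(10, 12)
prod(10, 12) = 10 + prod(10, 11)
prod(10, 11) = 10 + prod(10, 10)
prod(10, 10) = 10 + prod(10, 9)
prod(10, 9) = 10 + prod(10, 8)
prod(10, 8) = 10 + prod(10, 7)
prod(10, 7) = 10 + prod(10, 6)
prod(10, 6) = 10 + prod(10, 5)
prod(10, 5) = 10 + prod(10, 4)
prod(10, 4) = 10 + prod(10, 3)
prod(10, 3) = 10 + prod(10, 2)
prod(10, 2) = 10 + prod(10, 1)
prod(10, 1) = 10 + prod(10, 0)
prod(10, 0) = 0  (base case)
Total: 10 + 10 + 10 + 10 + 10 + 10 + 10 + 10 + 10 + 10 + 10 + 10 + 10 + 10 + 10 + 0 = 150

150


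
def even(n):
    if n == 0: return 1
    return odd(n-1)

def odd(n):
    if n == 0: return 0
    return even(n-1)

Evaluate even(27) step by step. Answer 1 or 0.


even(27) = odd(26)
odd(26) = even(25)
even(25) = odd(24)
odd(24) = even(23)
even(23) = odd(22)
odd(22) = even(21)
even(21) = odd(20)
odd(20) = even(19)
even(19) = odd(18)
odd(18) = even(17)
even(17) = odd(16)
odd(16) = even(15)
even(15) = odd(14)
odd(14) = even(13)
even(13) = odd(12)
odd(12) = even(11)
even(11) = odd(10)
odd(10) = even(9)
even(9) = odd(8)
odd(8) = even(7)
even(7) = odd(6)
odd(6) = even(5)
even(5) = odd(4)
odd(4) = even(3)
even(3) = odd(2)
odd(2) = even(1)
even(1) = odd(0)
odd(0) = 0  (base case)
Result: 0

0


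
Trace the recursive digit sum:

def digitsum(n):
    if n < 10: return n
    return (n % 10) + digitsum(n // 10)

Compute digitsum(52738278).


digitsum(52738278) = 8 + digitsum(5273827)
digitsum(5273827) = 7 + digitsum(527382)
digitsum(527382) = 2 + digitsum(52738)
digitsum(52738) = 8 + digitsum(5273)
digitsum(5273) = 3 + digitsum(527)
digitsum(527) = 7 + digitsum(52)
digitsum(52) = 2 + digitsum(5)
digitsum(5) = 5  (base case)
Total: 8 + 7 + 2 + 8 + 3 + 7 + 2 + 5 = 42

42


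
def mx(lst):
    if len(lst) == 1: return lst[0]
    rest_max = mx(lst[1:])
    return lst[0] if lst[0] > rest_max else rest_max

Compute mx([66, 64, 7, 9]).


mx([66, 64, 7, 9]): compare 66 with mx([64, 7, 9])
mx([64, 7, 9]): compare 64 with mx([7, 9])
mx([7, 9]): compare 7 with mx([9])
mx([9]) = 9  (base case)
Compare 7 with 9 -> 9
Compare 64 with 9 -> 64
Compare 66 with 64 -> 66

66


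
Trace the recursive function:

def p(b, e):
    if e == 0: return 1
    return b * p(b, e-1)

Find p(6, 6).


p(6, 6)
= 6 * p(6, 5)
= 6 * 6 * p(6, 4)
= 6 * 6 * 6 * p(6, 3)
= 6 * 6 * 6 * 6 * p(6, 2)
= 6 * 6 * 6 * 6 * 6 * p(6, 1)
= 6 * 6 * 6 * 6 * 6 * 6 * p(6, 0)
= 6 * 6 * 6 * 6 * 6 * 6 * 1
= 46656

46656


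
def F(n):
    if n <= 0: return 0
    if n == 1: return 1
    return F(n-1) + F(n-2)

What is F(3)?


Computing F(3) bottom-up:
F(0) = 0
F(1) = 1
F(2) = F(1) + F(0) = 1 + 0 = 1
F(3) = F(2) + F(1) = 1 + 1 = 2

2


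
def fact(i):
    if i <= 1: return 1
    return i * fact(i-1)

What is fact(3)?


fact(3)
= 3 * fact(2)
= 3 * 2 * fact(1)
= 3 * 2 * 1
= 6

6


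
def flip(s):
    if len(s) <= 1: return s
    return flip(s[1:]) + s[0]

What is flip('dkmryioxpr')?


flip('dkmryioxpr') = flip('kmryioxpr') + 'd'
flip('kmryioxpr') = flip('mryioxpr') + 'k'
flip('mryioxpr') = flip('ryioxpr') + 'm'
flip('ryioxpr') = flip('yioxpr') + 'r'
flip('yioxpr') = flip('ioxpr') + 'y'
flip('ioxpr') = flip('oxpr') + 'i'
flip('oxpr') = flip('xpr') + 'o'
flip('xpr') = flip('pr') + 'x'
flip('pr') = flip('r') + 'p'
flip('r') = 'r'  (base case)
Concatenating: 'r' + 'p' + 'x' + 'o' + 'i' + 'y' + 'r' + 'm' + 'k' + 'd' = 'rpxoiyrmkd'

rpxoiyrmkd


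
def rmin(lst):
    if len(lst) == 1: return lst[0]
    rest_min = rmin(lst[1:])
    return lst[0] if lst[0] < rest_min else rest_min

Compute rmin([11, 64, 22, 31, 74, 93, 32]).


rmin([11, 64, 22, 31, 74, 93, 32]): compare 11 with rmin([64, 22, 31, 74, 93, 32])
rmin([64, 22, 31, 74, 93, 32]): compare 64 with rmin([22, 31, 74, 93, 32])
rmin([22, 31, 74, 93, 32]): compare 22 with rmin([31, 74, 93, 32])
rmin([31, 74, 93, 32]): compare 31 with rmin([74, 93, 32])
rmin([74, 93, 32]): compare 74 with rmin([93, 32])
rmin([93, 32]): compare 93 with rmin([32])
rmin([32]) = 32  (base case)
Compare 93 with 32 -> 32
Compare 74 with 32 -> 32
Compare 31 with 32 -> 31
Compare 22 with 31 -> 22
Compare 64 with 22 -> 22
Compare 11 with 22 -> 11

11


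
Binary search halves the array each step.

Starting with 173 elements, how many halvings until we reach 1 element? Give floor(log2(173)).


173 / 2 = 86
86 / 2 = 43
43 / 2 = 21
21 / 2 = 10
10 / 2 = 5
5 / 2 = 2
2 / 2 = 1
Reached 1 after 7 halvings

7


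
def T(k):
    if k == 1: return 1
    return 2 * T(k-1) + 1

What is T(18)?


T(18) = 2 * T(17) + 1
T(17) = 2 * T(16) + 1
T(16) = 2 * T(15) + 1
T(15) = 2 * T(14) + 1
T(14) = 2 * T(13) + 1
T(13) = 2 * T(12) + 1
T(12) = 2 * T(11) + 1
T(11) = 2 * T(10) + 1
T(10) = 2 * T(9) + 1
T(9) = 2 * T(8) + 1
T(8) = 2 * T(7) + 1
T(7) = 2 * T(6) + 1
T(6) = 2 * T(5) + 1
T(5) = 2 * T(4) + 1
T(4) = 2 * T(3) + 1
T(3) = 2 * T(2) + 1
T(2) = 2 * T(1) + 1
T(1) = 1  (base case)
T(2) = 2 * 1 + 1 = 3
T(3) = 2 * 3 + 1 = 7
T(4) = 2 * 7 + 1 = 15
T(5) = 2 * 15 + 1 = 31
T(6) = 2 * 31 + 1 = 63
T(7) = 2 * 63 + 1 = 127
T(8) = 2 * 127 + 1 = 255
T(9) = 2 * 255 + 1 = 511
T(10) = 2 * 511 + 1 = 1023
T(11) = 2 * 1023 + 1 = 2047
T(12) = 2 * 2047 + 1 = 4095
T(13) = 2 * 4095 + 1 = 8191
T(14) = 2 * 8191 + 1 = 16383
T(15) = 2 * 16383 + 1 = 32767
T(16) = 2 * 32767 + 1 = 65535
T(17) = 2 * 65535 + 1 = 131071
T(18) = 2 * 131071 + 1 = 262143

262143


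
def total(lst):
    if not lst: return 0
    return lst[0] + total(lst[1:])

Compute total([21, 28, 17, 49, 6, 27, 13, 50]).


total([21, 28, 17, 49, 6, 27, 13, 50]) = 21 + total([28, 17, 49, 6, 27, 13, 50])
total([28, 17, 49, 6, 27, 13, 50]) = 28 + total([17, 49, 6, 27, 13, 50])
total([17, 49, 6, 27, 13, 50]) = 17 + total([49, 6, 27, 13, 50])
total([49, 6, 27, 13, 50]) = 49 + total([6, 27, 13, 50])
total([6, 27, 13, 50]) = 6 + total([27, 13, 50])
total([27, 13, 50]) = 27 + total([13, 50])
total([13, 50]) = 13 + total([50])
total([50]) = 50 + total([])
total([]) = 0  (base case)
Total: 21 + 28 + 17 + 49 + 6 + 27 + 13 + 50 + 0 = 211

211


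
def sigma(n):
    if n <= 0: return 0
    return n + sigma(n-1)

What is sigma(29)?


sigma(29)
= 29 + 28 + 27 + 26 + 25 + 24 + 23 + 22 + 21 + 20 + 19 + 18 + 17 + 16 + 15 + 14 + 13 + 12 + 11 + 10 + 9 + 8 + 7 + 6 + 5 + 4 + 3 + 2 + 1 + sigma(0)
= 29 + 28 + 27 + 26 + 25 + 24 + 23 + 22 + 21 + 20 + 19 + 18 + 17 + 16 + 15 + 14 + 13 + 12 + 11 + 10 + 9 + 8 + 7 + 6 + 5 + 4 + 3 + 2 + 1 + 0
= 435

435


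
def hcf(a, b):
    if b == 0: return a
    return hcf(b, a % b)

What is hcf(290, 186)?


hcf(290, 186) = hcf(186, 104)
hcf(186, 104) = hcf(104, 82)
hcf(104, 82) = hcf(82, 22)
hcf(82, 22) = hcf(22, 16)
hcf(22, 16) = hcf(16, 6)
hcf(16, 6) = hcf(6, 4)
hcf(6, 4) = hcf(4, 2)
hcf(4, 2) = hcf(2, 0)
hcf(2, 0) = 2  (base case)

2


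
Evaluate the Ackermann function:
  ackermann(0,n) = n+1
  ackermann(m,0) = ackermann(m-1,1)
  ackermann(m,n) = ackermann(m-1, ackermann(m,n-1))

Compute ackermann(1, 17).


ackermann(1, 17) = ackermann(0, ackermann(1, 16))
  ackermann(1, 16) = ackermann(0, ackermann(1, 15))
    ackermann(1, 15) = ackermann(0, ackermann(1, 14))
      ackermann(1, 14) = ackermann(0, ackermann(1, 13))
        ackermann(1, 13) = ackermann(0, ackermann(1, 12))
          ackermann(1, 12) = ackermann(0, ackermann(1, 11))
          ackermann(1, 11) = ackermann(0, ackermann(1, 10))
          ackermann(1, 10) = ackermann(0, ackermann(1, 9))
          ackermann(1, 9) = ackermann(0, ackermann(1, 8))
          ackermann(1, 8) = ackermann(0, ackermann(1, 7))
          ackermann(1, 7) = ackermann(0, ackermann(1, 6))
          ackermann(1, 6) = ackermann(0, ackermann(1, 5))
          ackermann(1, 5) = ackermann(0, ackermann(1, 4))
          ackermann(1, 4) = ackermann(0, ackermann(1, 3))
          ackermann(1, 3) = ackermann(0, ackermann(1, 2))
          ackermann(1, 2) = ackermann(0, ackermann(1, 1))
          ackermann(1, 1) = ackermann(0, ackermann(1, 0))
          ackermann(1, 0) = ackermann(0, 1)
          ackermann(0, 1) = 2
            = ackermann(0, 2)
          ackermann(0, 2) = 3
            = ackermann(0, 3)
          ackermann(0, 3) = 4
            = ackermann(0, 4)
          ackermann(0, 4) = 5
... (trace truncated)
Result: ackermann(1, 17) = 19

19


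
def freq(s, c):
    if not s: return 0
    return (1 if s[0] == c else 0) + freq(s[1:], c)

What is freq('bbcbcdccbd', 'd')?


s[0]='b' != 'd' -> 0
s[0]='b' != 'd' -> 0
s[0]='c' != 'd' -> 0
s[0]='b' != 'd' -> 0
s[0]='c' != 'd' -> 0
s[0]='d' == 'd' -> 1
s[0]='c' != 'd' -> 0
s[0]='c' != 'd' -> 0
s[0]='b' != 'd' -> 0
s[0]='d' == 'd' -> 1
Sum: 0 + 0 + 0 + 0 + 0 + 1 + 0 + 0 + 0 + 1 = 2

2


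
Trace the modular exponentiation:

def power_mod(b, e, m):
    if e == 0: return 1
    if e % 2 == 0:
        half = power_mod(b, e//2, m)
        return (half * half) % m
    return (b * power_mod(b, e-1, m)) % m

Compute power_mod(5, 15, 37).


power_mod(5, 15, 37): e is odd, compute power_mod(5, 14, 37)
  power_mod(5, 14, 37): e is even, compute power_mod(5, 7, 37)
    power_mod(5, 7, 37): e is odd, compute power_mod(5, 6, 37)
      power_mod(5, 6, 37): e is even, compute power_mod(5, 3, 37)
        power_mod(5, 3, 37): e is odd, compute power_mod(5, 2, 37)
          power_mod(5, 2, 37): e is even, compute power_mod(5, 1, 37)
          power_mod(5, 1, 37): e is odd, compute power_mod(5, 0, 37)
          power_mod(5, 0, 37) = 1
          (5 * 1) % 37 = 5
          half=5, (5*5) % 37 = 25
        (5 * 25) % 37 = 14
      half=14, (14*14) % 37 = 11
    (5 * 11) % 37 = 18
  half=18, (18*18) % 37 = 28
(5 * 28) % 37 = 29

29


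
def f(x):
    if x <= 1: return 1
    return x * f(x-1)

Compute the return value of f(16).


f(16)
= 16 * f(15)
= 16 * 15 * f(14)
= 16 * 15 * 14 * f(13)
= 16 * 15 * 14 * 13 * f(12)
= 16 * 15 * 14 * 13 * 12 * f(11)
= 16 * 15 * 14 * 13 * 12 * 11 * f(10)
= 16 * 15 * 14 * 13 * 12 * 11 * 10 * f(9)
= 16 * 15 * 14 * 13 * 12 * 11 * 10 * 9 * f(8)
= 16 * 15 * 14 * 13 * 12 * 11 * 10 * 9 * 8 * f(7)
= 16 * 15 * 14 * 13 * 12 * 11 * 10 * 9 * 8 * 7 * f(6)
= 16 * 15 * 14 * 13 * 12 * 11 * 10 * 9 * 8 * 7 * 6 * f(5)
= 16 * 15 * 14 * 13 * 12 * 11 * 10 * 9 * 8 * 7 * 6 * 5 * f(4)
= 16 * 15 * 14 * 13 * 12 * 11 * 10 * 9 * 8 * 7 * 6 * 5 * 4 * f(3)
= 16 * 15 * 14 * 13 * 12 * 11 * 10 * 9 * 8 * 7 * 6 * 5 * 4 * 3 * f(2)
= 16 * 15 * 14 * 13 * 12 * 11 * 10 * 9 * 8 * 7 * 6 * 5 * 4 * 3 * 2 * f(1)
= 16 * 15 * 14 * 13 * 12 * 11 * 10 * 9 * 8 * 7 * 6 * 5 * 4 * 3 * 2 * 1
= 20922789888000

20922789888000


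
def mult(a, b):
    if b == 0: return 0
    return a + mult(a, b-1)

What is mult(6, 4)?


mult(6, 4) = 6 + mult(6, 3)
mult(6, 3) = 6 + mult(6, 2)
mult(6, 2) = 6 + mult(6, 1)
mult(6, 1) = 6 + mult(6, 0)
mult(6, 0) = 0  (base case)
Total: 6 + 6 + 6 + 6 + 0 = 24

24


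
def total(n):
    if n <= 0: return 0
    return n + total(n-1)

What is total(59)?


total(59)
= 59 + 58 + 57 + 56 + 55 + 54 + 53 + 52 + 51 + 50 + 49 + 48 + 47 + 46 + 45 + 44 + 43 + 42 + 41 + 40 + 39 + 38 + 37 + 36 + 35 + 34 + 33 + 32 + 31 + 30 + 29 + 28 + 27 + 26 + 25 + 24 + 23 + 22 + 21 + 20 + 19 + 18 + 17 + 16 + 15 + 14 + 13 + 12 + 11 + 10 + 9 + 8 + 7 + 6 + 5 + 4 + 3 + 2 + 1 + total(0)
= 59 + 58 + 57 + 56 + 55 + 54 + 53 + 52 + 51 + 50 + 49 + 48 + 47 + 46 + 45 + 44 + 43 + 42 + 41 + 40 + 39 + 38 + 37 + 36 + 35 + 34 + 33 + 32 + 31 + 30 + 29 + 28 + 27 + 26 + 25 + 24 + 23 + 22 + 21 + 20 + 19 + 18 + 17 + 16 + 15 + 14 + 13 + 12 + 11 + 10 + 9 + 8 + 7 + 6 + 5 + 4 + 3 + 2 + 1 + 0
= 1770

1770


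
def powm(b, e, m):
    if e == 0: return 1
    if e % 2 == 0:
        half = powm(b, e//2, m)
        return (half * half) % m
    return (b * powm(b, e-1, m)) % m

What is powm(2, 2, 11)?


powm(2, 2, 11): e is even, compute powm(2, 1, 11)
  powm(2, 1, 11): e is odd, compute powm(2, 0, 11)
    powm(2, 0, 11) = 1
  (2 * 1) % 11 = 2
half=2, (2*2) % 11 = 4

4


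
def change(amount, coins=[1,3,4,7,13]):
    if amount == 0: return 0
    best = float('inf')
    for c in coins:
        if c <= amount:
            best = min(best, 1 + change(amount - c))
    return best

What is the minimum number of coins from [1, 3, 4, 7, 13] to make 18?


Building up with DP:
change(0) = 0
change(1) = min(1+change(0)=1+0=1) = 1
change(2) = min(1+change(1)=1+1=2) = 2
change(3) = min(1+change(2)=1+2=3, 1+change(0)=1+0=1) = 1
change(4) = min(1+change(3)=1+1=2, 1+change(1)=1+1=2, 1+change(0)=1+0=1) = 1
change(5) = min(1+change(4)=1+1=2, 1+change(2)=1+2=3, 1+change(1)=1+1=2) = 2
change(6) = min(1+change(5)=1+2=3, 1+change(3)=1+1=2, 1+change(2)=1+2=3) = 2
change(7) = min(1+change(6)=1+2=3, 1+change(4)=1+1=2, 1+change(3)=1+1=2, 1+change(0)=1+0=1) = 1
change(8) = min(1+change(7)=1+1=2, 1+change(5)=1+2=3, 1+change(4)=1+1=2, 1+change(1)=1+1=2) = 2
change(9) = min(1+change(8)=1+2=3, 1+change(6)=1+2=3, 1+change(5)=1+2=3, 1+change(2)=1+2=3) = 3
change(10) = min(1+change(9)=1+3=4, 1+change(7)=1+1=2, 1+change(6)=1+2=3, 1+change(3)=1+1=2) = 2
change(11) = min(1+change(10)=1+2=3, 1+change(8)=1+2=3, 1+change(7)=1+1=2, 1+change(4)=1+1=2) = 2
change(12) = min(1+change(11)=1+2=3, 1+change(9)=1+3=4, 1+change(8)=1+2=3, 1+change(5)=1+2=3) = 3
change(13) = min(1+change(12)=1+3=4, 1+change(10)=1+2=3, 1+change(9)=1+3=4, 1+change(6)=1+2=3, 1+change(0)=1+0=1) = 1
change(14) = min(1+change(13)=1+1=2, 1+change(11)=1+2=3, 1+change(10)=1+2=3, 1+change(7)=1+1=2, 1+change(1)=1+1=2) = 2
change(15) = min(1+change(14)=1+2=3, 1+change(12)=1+3=4, 1+change(11)=1+2=3, 1+change(8)=1+2=3, 1+change(2)=1+2=3) = 3
change(16) = min(1+change(15)=1+3=4, 1+change(13)=1+1=2, 1+change(12)=1+3=4, 1+change(9)=1+3=4, 1+change(3)=1+1=2) = 2
change(17) = min(1+change(16)=1+2=3, 1+change(14)=1+2=3, 1+change(13)=1+1=2, 1+change(10)=1+2=3, 1+change(4)=1+1=2) = 2
change(18) = min(1+change(17)=1+2=3, 1+change(15)=1+3=4, 1+change(14)=1+2=3, 1+change(11)=1+2=3, 1+change(5)=1+2=3) = 3

3


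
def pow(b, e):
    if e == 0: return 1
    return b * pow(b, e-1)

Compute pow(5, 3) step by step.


pow(5, 3)
= 5 * pow(5, 2)
= 5 * 5 * pow(5, 1)
= 5 * 5 * 5 * pow(5, 0)
= 5 * 5 * 5 * 1
= 125

125


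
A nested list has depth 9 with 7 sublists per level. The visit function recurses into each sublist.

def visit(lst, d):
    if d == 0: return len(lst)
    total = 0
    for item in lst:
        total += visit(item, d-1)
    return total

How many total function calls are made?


At depth 0 (root): 1 call
At depth 1: each of 1 parents calls visit on 7 children = 7 calls
At depth 2: each of 7 parents calls visit on 7 children = 49 calls
At depth 3: each of 49 parents calls visit on 7 children = 343 calls
At depth 4: each of 343 parents calls visit on 7 children = 2401 calls
At depth 5: each of 2401 parents calls visit on 7 children = 16807 calls
At depth 6: each of 16807 parents calls visit on 7 children = 117649 calls
At depth 7: each of 117649 parents calls visit on 7 children = 823543 calls
At depth 8: each of 823543 parents calls visit on 7 children = 5764801 calls
At depth 9: each of 5764801 parents calls visit on 7 children = 40353607 calls
Total: 1 + 7 + 49 + 343 + 2401 + 16807 + 117649 + 823543 + 5764801 + 40353607 = 47079208

47079208


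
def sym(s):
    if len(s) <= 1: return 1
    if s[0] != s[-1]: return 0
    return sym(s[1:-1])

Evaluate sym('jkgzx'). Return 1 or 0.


sym('jkgzx'): s[0]='j' != s[-1]='x' -> return 0
Result: 0 (not a palindrome)

0


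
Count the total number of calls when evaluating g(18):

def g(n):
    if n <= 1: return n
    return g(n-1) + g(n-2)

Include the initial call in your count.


Let C(n) = total calls for g(n)
C(0) = 1, C(1) = 1
C(2) = 1 + C(1) + C(0) = 1 + 1 + 1 = 3
C(3) = 1 + C(2) + C(1) = 1 + 3 + 1 = 5
C(4) = 1 + C(3) + C(2) = 1 + 5 + 3 = 9
C(5) = 1 + C(4) + C(3) = 1 + 9 + 5 = 15
C(6) = 1 + C(5) + C(4) = 1 + 15 + 9 = 25
C(7) = 1 + C(6) + C(5) = 1 + 25 + 15 = 41
C(8) = 1 + C(7) + C(6) = 1 + 41 + 25 = 67
C(9) = 1 + C(8) + C(7) = 1 + 67 + 41 = 109
C(10) = 1 + C(9) + C(8) = 1 + 109 + 67 = 177
C(11) = 1 + C(10) + C(9) = 1 + 177 + 109 = 287
C(12) = 1 + C(11) + C(10) = 1 + 287 + 177 = 465
C(13) = 1 + C(12) + C(11) = 1 + 465 + 287 = 753
C(14) = 1 + C(13) + C(12) = 1 + 753 + 465 = 1219
C(15) = 1 + C(14) + C(13) = 1 + 1219 + 753 = 1973
C(16) = 1 + C(15) + C(14) = 1 + 1973 + 1219 = 3193
C(17) = 1 + C(16) + C(15) = 1 + 3193 + 1973 = 5167
C(18) = 1 + C(17) + C(16) = 1 + 5167 + 3193 = 8361

8361


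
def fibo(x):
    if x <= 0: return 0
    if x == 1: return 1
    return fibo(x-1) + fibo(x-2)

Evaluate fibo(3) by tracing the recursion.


Computing fibo(3) bottom-up:
fibo(0) = 0
fibo(1) = 1
fibo(2) = fibo(1) + fibo(0) = 1 + 0 = 1
fibo(3) = fibo(2) + fibo(1) = 1 + 1 = 2

2


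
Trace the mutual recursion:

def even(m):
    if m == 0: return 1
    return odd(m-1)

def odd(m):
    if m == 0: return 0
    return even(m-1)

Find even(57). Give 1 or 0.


even(57) = odd(56)
odd(56) = even(55)
even(55) = odd(54)
odd(54) = even(53)
even(53) = odd(52)
odd(52) = even(51)
even(51) = odd(50)
odd(50) = even(49)
even(49) = odd(48)
odd(48) = even(47)
even(47) = odd(46)
odd(46) = even(45)
even(45) = odd(44)
odd(44) = even(43)
even(43) = odd(42)
odd(42) = even(41)
even(41) = odd(40)
odd(40) = even(39)
even(39) = odd(38)
odd(38) = even(37)
even(37) = odd(36)
odd(36) = even(35)
even(35) = odd(34)
odd(34) = even(33)
even(33) = odd(32)
odd(32) = even(31)
even(31) = odd(30)
odd(30) = even(29)
even(29) = odd(28)
odd(28) = even(27)
even(27) = odd(26)
odd(26) = even(25)
even(25) = odd(24)
odd(24) = even(23)
even(23) = odd(22)
odd(22) = even(21)
even(21) = odd(20)
odd(20) = even(19)
even(19) = odd(18)
odd(18) = even(17)
even(17) = odd(16)
odd(16) = even(15)
even(15) = odd(14)
odd(14) = even(13)
even(13) = odd(12)
odd(12) = even(11)
even(11) = odd(10)
odd(10) = even(9)
even(9) = odd(8)
odd(8) = even(7)
even(7) = odd(6)
odd(6) = even(5)
even(5) = odd(4)
odd(4) = even(3)
even(3) = odd(2)
odd(2) = even(1)
even(1) = odd(0)
odd(0) = 0  (base case)
Result: 0

0


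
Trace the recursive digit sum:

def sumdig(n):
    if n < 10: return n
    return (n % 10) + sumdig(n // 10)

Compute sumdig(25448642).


sumdig(25448642) = 2 + sumdig(2544864)
sumdig(2544864) = 4 + sumdig(254486)
sumdig(254486) = 6 + sumdig(25448)
sumdig(25448) = 8 + sumdig(2544)
sumdig(2544) = 4 + sumdig(254)
sumdig(254) = 4 + sumdig(25)
sumdig(25) = 5 + sumdig(2)
sumdig(2) = 2  (base case)
Total: 2 + 4 + 6 + 8 + 4 + 4 + 5 + 2 = 35

35
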